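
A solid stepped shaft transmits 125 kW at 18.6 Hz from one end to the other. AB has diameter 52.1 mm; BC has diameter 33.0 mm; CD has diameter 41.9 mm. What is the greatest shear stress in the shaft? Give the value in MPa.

152 MPa

ω = 2π·18.6 = 116.9 rad/s, so T = P/ω = 125×10³ / 116.9 = 1070 N·m.
Under the same torque, τ_max = 16T/(πd³) is largest where d is smallest — segment BC (d = 33.0 mm).
τ_max = 16·1070/(π·(0.0330)³) = 1.516×10^8 Pa.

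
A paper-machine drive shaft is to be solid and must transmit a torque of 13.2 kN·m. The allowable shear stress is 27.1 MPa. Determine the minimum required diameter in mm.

For a solid shaft τ_max = 16T/(πd³), so d = (16T/(π τ_allow))^(1/3) = (16·13200/(π·2.71×10^7))^(1/3) = 0.1354 m.

135 mm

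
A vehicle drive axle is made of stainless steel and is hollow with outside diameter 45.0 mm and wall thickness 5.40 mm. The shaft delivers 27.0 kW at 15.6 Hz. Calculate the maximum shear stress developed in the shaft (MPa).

ω = 2π·15.6 = 98.02 rad/s, so T = P/ω = 27.0×10³ / 98.02 = 275.5 N·m.
J = π(d_o⁴ − d_i⁴)/32 = π(0.0450⁴ − 0.0342⁴)/32 = 2.683×10^-7 m⁴.
τ_max = T·r/J = 275.5 × 0.0225 / 2.683×10^-7 = 2.310×10^7 Pa.

23.1 MPa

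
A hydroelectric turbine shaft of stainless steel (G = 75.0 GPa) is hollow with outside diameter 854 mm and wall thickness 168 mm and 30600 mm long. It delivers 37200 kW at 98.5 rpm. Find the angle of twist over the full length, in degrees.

ω = 2π·98.5/60 = 10.31 rad/s, so T = P/ω = 37200×10³ / 10.31 = 3.606e6 N·m.
J = π(d_o⁴ − d_i⁴)/32 = π(0.854⁴ − 0.518⁴)/32 = 0.04515 m⁴.
θ = T·L/(G·J) = 3.606e6 × 30.6 / (75.0×10⁹ × 0.04515) = 0.03259 rad.

1.87°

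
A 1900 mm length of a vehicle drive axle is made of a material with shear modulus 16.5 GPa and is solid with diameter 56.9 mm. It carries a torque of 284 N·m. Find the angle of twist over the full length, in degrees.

1.82°

J = πd⁴/32 = π(0.0569)⁴/32 = 1.029×10^-6 m⁴.
θ = T·L/(G·J) = 284.0 × 1.90 / (16.5×10⁹ × 1.029×10^-6) = 0.03178 rad.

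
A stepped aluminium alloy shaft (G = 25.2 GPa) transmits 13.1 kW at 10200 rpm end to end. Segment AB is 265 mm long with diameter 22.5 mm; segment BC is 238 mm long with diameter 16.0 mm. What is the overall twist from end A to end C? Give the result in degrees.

ω = 2π·10200/60 = 1068 rad/s, so T = P/ω = 13.1×10³ / 1068 = 12.26 N·m.
J_AB = π(0.0225)⁴/32 = 2.52×10^-8 m⁴; J_BC = π(0.0160)⁴/32 = 6.43×10^-9 m⁴.
θ = (T/G)·Σ L_i/J_i = (12.26/25.2×10⁹)·(0.265/2.52×10^-8 + 0.238/6.43×10^-9) = 0.02313 rad.

1.33°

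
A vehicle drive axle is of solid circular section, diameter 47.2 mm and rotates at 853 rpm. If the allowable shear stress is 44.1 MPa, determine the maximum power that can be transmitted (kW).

81.3 kW

J = πd⁴/32 = π(0.0472)⁴/32 = 4.873×10^-7 m⁴.
T_max = τ_allow·J/r = 4.41×10^7 × 4.873×10^-7 / 0.0236 = 910.5 N·m.
ω = 2π·853/60 = 89.33 rad/s, so P_max = T_max·ω = 8.133×10^4 W.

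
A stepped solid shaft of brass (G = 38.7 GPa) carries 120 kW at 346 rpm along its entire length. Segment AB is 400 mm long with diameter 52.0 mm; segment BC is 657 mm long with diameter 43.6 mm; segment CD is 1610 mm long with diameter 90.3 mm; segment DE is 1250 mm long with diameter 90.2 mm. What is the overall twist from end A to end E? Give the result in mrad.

244 mrad

ω = 2π·346/60 = 36.23 rad/s, so T = P/ω = 120×10³ / 36.23 = 3312 N·m.
J_AB = π(0.0520)⁴/32 = 7.18×10^-7 m⁴; J_BC = π(0.0436)⁴/32 = 3.55×10^-7 m⁴; J_CD = π(0.0903)⁴/32 = 6.53×10^-6 m⁴; J_DE = π(0.0902)⁴/32 = 6.50×10^-6 m⁴.
θ = (T/G)·Σ L_i/J_i = (3312/38.7×10⁹)·(0.400/7.18×10^-7 + 0.657/3.55×10^-7 + 1.61/6.53×10^-6 + 1.25/6.50×10^-6) = 0.2437 rad.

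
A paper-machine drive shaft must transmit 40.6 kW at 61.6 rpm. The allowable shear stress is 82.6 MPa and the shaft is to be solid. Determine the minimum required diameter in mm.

ω = 2π·61.6/60 = 6.451 rad/s, so T = P/ω = 40.6×10³ / 6.451 = 6294 N·m.
For a solid shaft τ_max = 16T/(πd³), so d = (16T/(π τ_allow))^(1/3) = (16·6294/(π·8.26×10^7))^(1/3) = 0.07294 m.

72.9 mm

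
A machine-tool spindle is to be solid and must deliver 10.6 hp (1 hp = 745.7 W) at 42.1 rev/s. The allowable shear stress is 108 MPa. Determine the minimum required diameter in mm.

ω = 2π·42.1 = 264.5 rad/s, so T = P/ω = 10.6×745.7 / 264.5 = 29.88 N·m.
For a solid shaft τ_max = 16T/(πd³), so d = (16T/(π τ_allow))^(1/3) = (16·29.88/(π·1.08×10^8))^(1/3) = 0.01121 m.

11.2 mm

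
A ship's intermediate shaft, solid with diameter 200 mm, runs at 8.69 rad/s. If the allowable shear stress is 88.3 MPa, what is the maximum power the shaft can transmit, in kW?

J = πd⁴/32 = π(0.200)⁴/32 = 1.571×10^-4 m⁴.
T_max = τ_allow·J/r = 8.83×10^7 × 1.571×10^-4 / 0.100 = 138700 N·m.
ω = 8.69 rad/s, so P_max = T_max·ω = 1.205×10^6 W.

1210 kW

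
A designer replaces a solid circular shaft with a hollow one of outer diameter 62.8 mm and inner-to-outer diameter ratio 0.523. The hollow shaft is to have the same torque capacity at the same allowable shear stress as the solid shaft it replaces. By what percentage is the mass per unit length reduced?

Equal τ_max and T ⇒ the solid shaft needs d_s³ = d_o³(1−k⁴), so d_s = 62.8·(1−0.523⁴)^(1/3) = 61.19 mm.
Area ratio A_h/A_s = d_o²(1−k²)/d_s² = (1−k²)/(1−k⁴)^(2/3) = 0.7651.
Mass saving = 1 − 0.7651 = 23.5 %.

23.5 %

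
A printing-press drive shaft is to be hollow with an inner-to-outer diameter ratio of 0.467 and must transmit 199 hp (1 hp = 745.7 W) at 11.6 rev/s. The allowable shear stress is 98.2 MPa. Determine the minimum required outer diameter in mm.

48.0 mm

ω = 2π·11.6 = 72.88 rad/s, so T = P/ω = 199×745.7 / 72.88 = 2036 N·m.
For a hollow shaft with d_i/d_o = 0.467: τ_max = 16T/(π d_o³ (1−k⁴)), so d_o = [16T/(π τ_allow (1−k⁴))]^(1/3) = [16·2036/(π·9.82×10^7·0.9524)]^(1/3) = 0.04804 m.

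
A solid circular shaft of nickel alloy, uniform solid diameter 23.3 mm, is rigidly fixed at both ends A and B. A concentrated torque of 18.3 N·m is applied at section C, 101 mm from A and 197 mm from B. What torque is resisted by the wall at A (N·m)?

With uniform GJ and both ends fixed, compatibility θ_AC = θ_CB gives T_A·a = T_B·b, together with T_A + T_B = T₀.
T_A = T₀·b/(a+b) = 18.30·197/298.0 = 12.10 N·m; T_B = 6.202 N·m.

12.1 N·m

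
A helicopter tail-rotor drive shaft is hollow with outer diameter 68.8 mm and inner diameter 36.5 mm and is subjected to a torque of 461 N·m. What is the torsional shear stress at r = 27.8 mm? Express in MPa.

6.33 MPa

J = π(d_o⁴ − d_i⁴)/32 = π(0.0688⁴ − 0.0365⁴)/32 = 2.025×10^-6 m⁴.
Shear stress varies linearly with radius: τ = T·r/J = 461.0 × 0.0278 / 2.025×10^-6 = 6.328×10^6 Pa.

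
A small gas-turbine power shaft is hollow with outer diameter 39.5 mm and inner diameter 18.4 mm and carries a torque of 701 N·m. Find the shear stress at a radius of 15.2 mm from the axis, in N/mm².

46.8 N/mm²

J = π(d_o⁴ − d_i⁴)/32 = π(0.0395⁴ − 0.0184⁴)/32 = 2.277×10^-7 m⁴.
Shear stress varies linearly with radius: τ = T·r/J = 701.0 × 0.0152 / 2.277×10^-7 = 4.679×10^7 Pa.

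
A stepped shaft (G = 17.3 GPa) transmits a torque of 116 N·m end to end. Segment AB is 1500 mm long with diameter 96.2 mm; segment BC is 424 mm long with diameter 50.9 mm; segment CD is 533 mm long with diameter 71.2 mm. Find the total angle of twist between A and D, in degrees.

0.397°

J_AB = π(0.0962)⁴/32 = 8.41×10^-6 m⁴; J_BC = π(0.0509)⁴/32 = 6.59×10^-7 m⁴; J_CD = π(0.0712)⁴/32 = 2.52×10^-6 m⁴.
θ = (T/G)·Σ L_i/J_i = (116.0/17.3×10⁹)·(1.50/8.41×10^-6 + 0.424/6.59×10^-7 + 0.533/2.52×10^-6) = 6.927×10^-3 rad.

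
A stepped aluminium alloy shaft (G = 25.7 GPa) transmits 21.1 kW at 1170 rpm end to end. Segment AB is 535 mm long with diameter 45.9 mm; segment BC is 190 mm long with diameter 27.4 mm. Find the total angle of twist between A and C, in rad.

ω = 2π·1170/60 = 122.5 rad/s, so T = P/ω = 21.1×10³ / 122.5 = 172.2 N·m.
J_AB = π(0.0459)⁴/32 = 4.36×10^-7 m⁴; J_BC = π(0.0274)⁴/32 = 5.53×10^-8 m⁴.
θ = (T/G)·Σ L_i/J_i = (172.2/25.7×10⁹)·(0.535/4.36×10^-7 + 0.190/5.53×10^-8) = 0.03124 rad.

0.0312 rad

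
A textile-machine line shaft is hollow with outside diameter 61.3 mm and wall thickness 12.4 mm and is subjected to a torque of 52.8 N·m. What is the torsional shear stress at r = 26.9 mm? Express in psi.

170 psi

J = π(d_o⁴ − d_i⁴)/32 = π(0.0613⁴ − 0.0365⁴)/32 = 1.212×10^-6 m⁴.
Shear stress varies linearly with radius: τ = T·r/J = 52.80 × 0.0269 / 1.212×10^-6 = 1.172×10^6 Pa.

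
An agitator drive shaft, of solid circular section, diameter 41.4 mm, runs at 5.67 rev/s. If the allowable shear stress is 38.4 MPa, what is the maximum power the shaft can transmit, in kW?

J = πd⁴/32 = π(0.0414)⁴/32 = 2.884×10^-7 m⁴.
T_max = τ_allow·J/r = 3.84×10^7 × 2.884×10^-7 / 0.0207 = 535.0 N·m.
ω = 2π·5.67 = 35.63 rad/s, so P_max = T_max·ω = 1.906×10^4 W.

19.1 kW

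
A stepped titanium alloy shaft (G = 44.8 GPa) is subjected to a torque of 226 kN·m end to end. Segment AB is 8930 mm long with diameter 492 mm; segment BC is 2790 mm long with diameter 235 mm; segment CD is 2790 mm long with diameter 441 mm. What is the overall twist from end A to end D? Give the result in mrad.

J_AB = π(0.492)⁴/32 = 5.75×10^-3 m⁴; J_BC = π(0.235)⁴/32 = 2.99×10^-4 m⁴; J_CD = π(0.441)⁴/32 = 3.71×10^-3 m⁴.
θ = (T/G)·Σ L_i/J_i = (226000/44.8×10⁹)·(8.93/5.75×10^-3 + 2.79/2.99×10^-4 + 2.79/3.71×10^-3) = 0.05863 rad.

58.6 mrad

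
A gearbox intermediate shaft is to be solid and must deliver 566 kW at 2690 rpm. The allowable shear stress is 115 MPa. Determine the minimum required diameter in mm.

ω = 2π·2690/60 = 281.7 rad/s, so T = P/ω = 566×10³ / 281.7 = 2009 N·m.
For a solid shaft τ_max = 16T/(πd³), so d = (16T/(π τ_allow))^(1/3) = (16·2009/(π·1.15×10^8))^(1/3) = 0.04464 m.

44.6 mm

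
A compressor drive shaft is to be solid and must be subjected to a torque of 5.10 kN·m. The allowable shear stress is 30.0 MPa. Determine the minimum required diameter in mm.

For a solid shaft τ_max = 16T/(πd³), so d = (16T/(π τ_allow))^(1/3) = (16·5100/(π·3.00×10^7))^(1/3) = 0.09531 m.

95.3 mm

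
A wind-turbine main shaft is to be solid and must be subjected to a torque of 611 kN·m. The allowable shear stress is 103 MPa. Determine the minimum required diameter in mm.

For a solid shaft τ_max = 16T/(πd³), so d = (16T/(π τ_allow))^(1/3) = (16·611000/(π·1.03×10^8))^(1/3) = 0.3115 m.

311 mm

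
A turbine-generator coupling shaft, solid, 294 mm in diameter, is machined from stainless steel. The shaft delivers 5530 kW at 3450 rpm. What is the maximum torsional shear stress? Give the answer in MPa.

3.07 MPa

ω = 2π·3450/60 = 361.3 rad/s, so T = P/ω = 5530×10³ / 361.3 = 15310 N·m.
J = πd⁴/32 = π(0.294)⁴/32 = 7.335×10^-4 m⁴.
τ_max = T·r/J = 15310 × 0.147 / 7.335×10^-4 = 3.068×10^6 Pa.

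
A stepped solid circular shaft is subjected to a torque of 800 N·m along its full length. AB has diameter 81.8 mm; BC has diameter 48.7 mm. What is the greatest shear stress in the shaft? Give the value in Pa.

3.53e7 Pa

Under the same torque, τ_max = 16T/(πd³) is largest where d is smallest — segment BC (d = 48.7 mm).
τ_max = 16·800.0/(π·(0.0487)³) = 3.528×10^7 Pa.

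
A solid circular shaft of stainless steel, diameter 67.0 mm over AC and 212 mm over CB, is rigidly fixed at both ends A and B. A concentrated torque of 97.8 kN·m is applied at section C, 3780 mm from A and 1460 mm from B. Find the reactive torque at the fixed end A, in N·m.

375 N·m

Compatibility: T_A·a/J_AC = T_B·b/J_CB with T_A + T_B = T₀.
J_AC = 1.98×10^-6 m⁴, J_CB = 1.98×10^-4 m⁴, so T_A = T₀·(J_AC/a)/((J_AC/a)+(J_CB/b)) = 375.4 N·m, T_B = 97420 N·m.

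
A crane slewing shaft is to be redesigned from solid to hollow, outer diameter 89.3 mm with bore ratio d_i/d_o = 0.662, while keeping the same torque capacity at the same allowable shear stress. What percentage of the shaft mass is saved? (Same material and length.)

Equal τ_max and T ⇒ the solid shaft needs d_s³ = d_o³(1−k⁴), so d_s = 89.3·(1−0.662⁴)^(1/3) = 83.17 mm.
Area ratio A_h/A_s = d_o²(1−k²)/d_s² = (1−k²)/(1−k⁴)^(2/3) = 0.6476.
Mass saving = 1 − 0.6476 = 35.2 %.

35.2 %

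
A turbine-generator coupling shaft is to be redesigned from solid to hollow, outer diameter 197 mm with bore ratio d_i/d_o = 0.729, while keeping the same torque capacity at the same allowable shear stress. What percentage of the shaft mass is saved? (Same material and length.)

41.5 %

Equal τ_max and T ⇒ the solid shaft needs d_s³ = d_o³(1−k⁴), so d_s = 197·(1−0.729⁴)^(1/3) = 176.4 mm.
Area ratio A_h/A_s = d_o²(1−k²)/d_s² = (1−k²)/(1−k⁴)^(2/3) = 0.5846.
Mass saving = 1 − 0.5846 = 41.5 %.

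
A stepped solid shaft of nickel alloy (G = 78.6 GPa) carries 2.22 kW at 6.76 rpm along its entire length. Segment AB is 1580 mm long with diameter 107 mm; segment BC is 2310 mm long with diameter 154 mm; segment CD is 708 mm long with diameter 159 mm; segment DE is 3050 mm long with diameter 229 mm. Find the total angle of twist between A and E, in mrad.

7.47 mrad

ω = 2π·6.76/60 = 0.7079 rad/s, so T = P/ω = 2.22×10³ / 0.7079 = 3136 N·m.
J_AB = π(0.107)⁴/32 = 1.29×10^-5 m⁴; J_BC = π(0.154)⁴/32 = 5.52×10^-5 m⁴; J_CD = π(0.159)⁴/32 = 6.27×10^-5 m⁴; J_DE = π(0.229)⁴/32 = 2.70×10^-4 m⁴.
θ = (T/G)·Σ L_i/J_i = (3136/78.6×10⁹)·(1.58/1.29×10^-5 + 2.31/5.52×10^-5 + 0.708/6.27×10^-5 + 3.05/2.70×10^-4) = 7.469×10^-3 rad.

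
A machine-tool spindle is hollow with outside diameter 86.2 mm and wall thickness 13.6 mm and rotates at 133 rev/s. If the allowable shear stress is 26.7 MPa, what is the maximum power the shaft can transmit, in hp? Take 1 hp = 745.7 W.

J = π(d_o⁴ − d_i⁴)/32 = π(0.0862⁴ − 0.0590⁴)/32 = 4.231×10^-6 m⁴.
T_max = τ_allow·J/r = 2.67×10^7 × 4.231×10^-6 / 0.0431 = 2621 N·m.
ω = 2π·133 = 835.7 rad/s, so P_max = T_max·ω = 2.190×10^6 W.

2940 hp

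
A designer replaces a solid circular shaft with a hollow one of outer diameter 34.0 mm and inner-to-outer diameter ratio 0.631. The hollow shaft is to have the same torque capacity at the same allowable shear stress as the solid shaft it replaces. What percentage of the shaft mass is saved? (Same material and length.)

32.5 %

Equal τ_max and T ⇒ the solid shaft needs d_s³ = d_o³(1−k⁴), so d_s = 34.0·(1−0.631⁴)^(1/3) = 32.10 mm.
Area ratio A_h/A_s = d_o²(1−k²)/d_s² = (1−k²)/(1−k⁴)^(2/3) = 0.6752.
Mass saving = 1 − 0.6752 = 32.5 %.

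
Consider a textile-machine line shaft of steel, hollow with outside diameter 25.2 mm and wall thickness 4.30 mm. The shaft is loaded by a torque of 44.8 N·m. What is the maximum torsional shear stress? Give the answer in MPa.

J = π(d_o⁴ − d_i⁴)/32 = π(0.0252⁴ − 0.0166⁴)/32 = 3.214×10^-8 m⁴.
τ_max = T·r/J = 44.80 × 0.0126 / 3.214×10^-8 = 1.756×10^7 Pa.

17.6 MPa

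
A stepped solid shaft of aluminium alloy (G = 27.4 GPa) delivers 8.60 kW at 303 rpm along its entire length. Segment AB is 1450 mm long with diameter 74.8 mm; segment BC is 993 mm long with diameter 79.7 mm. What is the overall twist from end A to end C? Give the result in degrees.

ω = 2π·303/60 = 31.73 rad/s, so T = P/ω = 8.60×10³ / 31.73 = 271.0 N·m.
J_AB = π(0.0748)⁴/32 = 3.07×10^-6 m⁴; J_BC = π(0.0797)⁴/32 = 3.96×10^-6 m⁴.
θ = (T/G)·Σ L_i/J_i = (271.0/27.4×10⁹)·(1.45/3.07×10^-6 + 0.993/3.96×10^-6) = 7.147×10^-3 rad.

0.409°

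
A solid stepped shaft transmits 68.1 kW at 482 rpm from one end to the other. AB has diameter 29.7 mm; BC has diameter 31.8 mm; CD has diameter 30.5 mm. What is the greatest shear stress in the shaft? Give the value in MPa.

262 MPa

ω = 2π·482/60 = 50.47 rad/s, so T = P/ω = 68.1×10³ / 50.47 = 1349 N·m.
Under the same torque, τ_max = 16T/(πd³) is largest where d is smallest — segment AB (d = 29.7 mm).
τ_max = 16·1349/(π·(0.0297)³) = 2.623×10^8 Pa.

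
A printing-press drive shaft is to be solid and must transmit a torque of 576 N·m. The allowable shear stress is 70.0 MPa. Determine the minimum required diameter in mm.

34.7 mm

For a solid shaft τ_max = 16T/(πd³), so d = (16T/(π τ_allow))^(1/3) = (16·576.0/(π·7.00×10^7))^(1/3) = 0.03473 m.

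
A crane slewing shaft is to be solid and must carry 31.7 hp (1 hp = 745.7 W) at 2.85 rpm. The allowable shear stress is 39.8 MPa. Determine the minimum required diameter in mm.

216 mm

ω = 2π·2.85/60 = 0.2985 rad/s, so T = P/ω = 31.7×745.7 / 0.2985 = 79200 N·m.
For a solid shaft τ_max = 16T/(πd³), so d = (16T/(π τ_allow))^(1/3) = (16·79200/(π·3.98×10^7))^(1/3) = 0.2164 m.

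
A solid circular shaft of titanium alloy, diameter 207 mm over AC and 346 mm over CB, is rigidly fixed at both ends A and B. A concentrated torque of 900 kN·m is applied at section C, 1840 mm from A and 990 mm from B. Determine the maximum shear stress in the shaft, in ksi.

15.0 ksi

Compatibility: T_A·a/J_AC = T_B·b/J_CB with T_A + T_B = T₀.
J_AC = 1.80×10^-4 m⁴, J_CB = 1.41×10^-3 m⁴, so T_A = T₀·(J_AC/a)/((J_AC/a)+(J_CB/b)) = 58030 N·m, T_B = 842000 N·m.
τ in each portion: τ_AC = 3.33×10^7 Pa, τ_CB = 1.04×10^8 Pa; maximum is in CB.
τ_max = T_CB·r/J = 842000·0.173/1.41×10^-3 = 1.035×10^8 Pa.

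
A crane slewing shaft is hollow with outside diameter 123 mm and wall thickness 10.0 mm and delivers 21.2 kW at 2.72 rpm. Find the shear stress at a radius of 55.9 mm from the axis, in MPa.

364 MPa

ω = 2π·2.72/60 = 0.2848 rad/s, so T = P/ω = 21.2×10³ / 0.2848 = 74430 N·m.
J = π(d_o⁴ − d_i⁴)/32 = π(0.123⁴ − 0.103⁴)/32 = 1.142×10^-5 m⁴.
Shear stress varies linearly with radius: τ = T·r/J = 74430 × 0.0559 / 1.142×10^-5 = 3.643×10^8 Pa.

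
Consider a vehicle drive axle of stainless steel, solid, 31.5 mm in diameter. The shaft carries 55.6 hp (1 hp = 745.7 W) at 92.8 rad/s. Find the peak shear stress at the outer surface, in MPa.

72.8 MPa

ω = 92.8 rad/s, so T = P/ω = 55.6×745.7 / 92.80 = 446.8 N·m.
J = πd⁴/32 = π(0.0315)⁴/32 = 9.666×10^-8 m⁴.
τ_max = T·r/J = 446.8 × 0.0158 / 9.666×10^-8 = 7.280×10^7 Pa.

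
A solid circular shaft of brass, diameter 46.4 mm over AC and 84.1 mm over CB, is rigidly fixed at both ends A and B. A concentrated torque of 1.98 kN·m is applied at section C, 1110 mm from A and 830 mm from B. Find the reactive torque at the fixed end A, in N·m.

Compatibility: T_A·a/J_AC = T_B·b/J_CB with T_A + T_B = T₀.
J_AC = 4.55×10^-7 m⁴, J_CB = 4.91×10^-6 m⁴, so T_A = T₀·(J_AC/a)/((J_AC/a)+(J_CB/b)) = 128.3 N·m, T_B = 1852 N·m.

128 N·m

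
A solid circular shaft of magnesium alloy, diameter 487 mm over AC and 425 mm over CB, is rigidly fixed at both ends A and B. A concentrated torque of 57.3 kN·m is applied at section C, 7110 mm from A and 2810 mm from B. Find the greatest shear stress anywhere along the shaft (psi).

Compatibility: T_A·a/J_AC = T_B·b/J_CB with T_A + T_B = T₀.
J_AC = 5.52×10^-3 m⁴, J_CB = 3.20×10^-3 m⁴, so T_A = T₀·(J_AC/a)/((J_AC/a)+(J_CB/b)) = 23220 N·m, T_B = 34080 N·m.
τ in each portion: τ_AC = 1.02×10^6 Pa, τ_CB = 2.26×10^6 Pa; maximum is in CB.
τ_max = T_CB·r/J = 34080·0.212/3.20×10^-3 = 2.261×10^6 Pa.

328 psi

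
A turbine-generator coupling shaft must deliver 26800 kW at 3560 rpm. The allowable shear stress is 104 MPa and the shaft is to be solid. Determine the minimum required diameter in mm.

ω = 2π·3560/60 = 372.8 rad/s, so T = P/ω = 26800×10³ / 372.8 = 71890 N·m.
For a solid shaft τ_max = 16T/(πd³), so d = (16T/(π τ_allow))^(1/3) = (16·71890/(π·1.04×10^8))^(1/3) = 0.1521 m.

152 mm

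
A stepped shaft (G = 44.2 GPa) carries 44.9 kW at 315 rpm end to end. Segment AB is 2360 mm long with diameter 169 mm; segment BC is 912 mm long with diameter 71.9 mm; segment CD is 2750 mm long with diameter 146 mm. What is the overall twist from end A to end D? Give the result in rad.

ω = 2π·315/60 = 32.99 rad/s, so T = P/ω = 44.9×10³ / 32.99 = 1361 N·m.
J_AB = π(0.169)⁴/32 = 8.01×10^-5 m⁴; J_BC = π(0.0719)⁴/32 = 2.62×10^-6 m⁴; J_CD = π(0.146)⁴/32 = 4.46×10^-5 m⁴.
θ = (T/G)·Σ L_i/J_i = (1361/44.2×10⁹)·(2.36/8.01×10^-5 + 0.912/2.62×10^-6 + 2.75/4.46×10^-5) = 0.01351 rad.

0.0135 rad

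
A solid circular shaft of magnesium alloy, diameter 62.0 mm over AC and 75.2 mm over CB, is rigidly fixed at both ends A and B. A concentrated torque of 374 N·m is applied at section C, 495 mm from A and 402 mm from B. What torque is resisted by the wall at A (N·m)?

102 N·m

Compatibility: T_A·a/J_AC = T_B·b/J_CB with T_A + T_B = T₀.
J_AC = 1.45×10^-6 m⁴, J_CB = 3.14×10^-6 m⁴, so T_A = T₀·(J_AC/a)/((J_AC/a)+(J_CB/b)) = 102.0 N·m, T_B = 272.0 N·m.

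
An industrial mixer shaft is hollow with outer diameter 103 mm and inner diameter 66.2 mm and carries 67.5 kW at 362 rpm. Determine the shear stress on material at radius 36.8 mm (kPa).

ω = 2π·362/60 = 37.91 rad/s, so T = P/ω = 67.5×10³ / 37.91 = 1781 N·m.
J = π(d_o⁴ − d_i⁴)/32 = π(0.103⁴ − 0.0662⁴)/32 = 9.164×10^-6 m⁴.
Shear stress varies linearly with radius: τ = T·r/J = 1781 × 0.0368 / 9.164×10^-6 = 7.150×10^6 Pa.

7150 kPa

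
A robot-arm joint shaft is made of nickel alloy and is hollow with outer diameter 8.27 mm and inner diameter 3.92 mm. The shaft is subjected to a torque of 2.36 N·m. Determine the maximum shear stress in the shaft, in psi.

3250 psi

J = π(d_o⁴ − d_i⁴)/32 = π(0.00827⁴ − 0.00392⁴)/32 = 4.360×10^-10 m⁴.
τ_max = T·r/J = 2.360 × 0.00413 / 4.360×10^-10 = 2.238×10^7 Pa.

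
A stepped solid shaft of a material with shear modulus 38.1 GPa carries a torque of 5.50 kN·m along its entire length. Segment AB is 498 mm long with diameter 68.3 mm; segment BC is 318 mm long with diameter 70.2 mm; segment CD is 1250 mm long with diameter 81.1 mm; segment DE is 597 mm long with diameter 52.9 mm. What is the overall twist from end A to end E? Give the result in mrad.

207 mrad

J_AB = π(0.0683)⁴/32 = 2.14×10^-6 m⁴; J_BC = π(0.0702)⁴/32 = 2.38×10^-6 m⁴; J_CD = π(0.0811)⁴/32 = 4.25×10^-6 m⁴; J_DE = π(0.0529)⁴/32 = 7.69×10^-7 m⁴.
θ = (T/G)·Σ L_i/J_i = (5500/38.1×10⁹)·(0.498/2.14×10^-6 + 0.318/2.38×10^-6 + 1.25/4.25×10^-6 + 0.597/7.69×10^-7) = 0.2075 rad.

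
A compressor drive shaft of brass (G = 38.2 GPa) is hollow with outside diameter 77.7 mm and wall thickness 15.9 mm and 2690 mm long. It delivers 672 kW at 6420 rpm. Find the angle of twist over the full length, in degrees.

1.28°

ω = 2π·6420/60 = 672.3 rad/s, so T = P/ω = 672×10³ / 672.3 = 999.6 N·m.
J = π(d_o⁴ − d_i⁴)/32 = π(0.0777⁴ − 0.0459⁴)/32 = 3.143×10^-6 m⁴.
θ = T·L/(G·J) = 999.6 × 2.69 / (38.2×10⁹ × 3.143×10^-6) = 0.02240 rad.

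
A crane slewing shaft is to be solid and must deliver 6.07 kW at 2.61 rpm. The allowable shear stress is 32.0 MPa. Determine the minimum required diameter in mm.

152 mm

ω = 2π·2.61/60 = 0.2733 rad/s, so T = P/ω = 6.07×10³ / 0.2733 = 22210 N·m.
For a solid shaft τ_max = 16T/(πd³), so d = (16T/(π τ_allow))^(1/3) = (16·22210/(π·3.20×10^7))^(1/3) = 0.1523 m.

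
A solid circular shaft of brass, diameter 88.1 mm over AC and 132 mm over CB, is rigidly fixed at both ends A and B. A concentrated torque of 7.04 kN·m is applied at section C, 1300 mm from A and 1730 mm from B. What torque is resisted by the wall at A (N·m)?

Compatibility: T_A·a/J_AC = T_B·b/J_CB with T_A + T_B = T₀.
J_AC = 5.91×10^-6 m⁴, J_CB = 2.98×10^-5 m⁴, so T_A = T₀·(J_AC/a)/((J_AC/a)+(J_CB/b)) = 1471 N·m, T_B = 5569 N·m.

1470 N·m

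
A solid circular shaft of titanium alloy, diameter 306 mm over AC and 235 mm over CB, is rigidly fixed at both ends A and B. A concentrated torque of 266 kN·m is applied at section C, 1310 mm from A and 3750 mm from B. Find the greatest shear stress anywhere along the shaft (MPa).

42.2 MPa

Compatibility: T_A·a/J_AC = T_B·b/J_CB with T_A + T_B = T₀.
J_AC = 8.61×10^-4 m⁴, J_CB = 2.99×10^-4 m⁴, so T_A = T₀·(J_AC/a)/((J_AC/a)+(J_CB/b)) = 237200 N·m, T_B = 28820 N·m.
τ in each portion: τ_AC = 4.22×10^7 Pa, τ_CB = 1.13×10^7 Pa; maximum is in AC.
τ_max = T_AC·r/J = 237200·0.153/8.61×10^-4 = 4.216×10^7 Pa.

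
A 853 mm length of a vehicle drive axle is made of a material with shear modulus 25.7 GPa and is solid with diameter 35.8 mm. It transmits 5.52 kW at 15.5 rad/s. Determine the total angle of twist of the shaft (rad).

ω = 15.5 rad/s, so T = P/ω = 5.52×10³ / 15.50 = 356.1 N·m.
J = πd⁴/32 = π(0.0358)⁴/32 = 1.613×10^-7 m⁴.
θ = T·L/(G·J) = 356.1 × 0.853 / (25.7×10⁹ × 1.613×10^-7) = 0.07330 rad.

0.0733 rad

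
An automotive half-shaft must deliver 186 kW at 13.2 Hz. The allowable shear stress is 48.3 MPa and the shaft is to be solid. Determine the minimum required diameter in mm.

ω = 2π·13.2 = 82.94 rad/s, so T = P/ω = 186×10³ / 82.94 = 2243 N·m.
For a solid shaft τ_max = 16T/(πd³), so d = (16T/(π τ_allow))^(1/3) = (16·2243/(π·4.83×10^7))^(1/3) = 0.06184 m.

61.8 mm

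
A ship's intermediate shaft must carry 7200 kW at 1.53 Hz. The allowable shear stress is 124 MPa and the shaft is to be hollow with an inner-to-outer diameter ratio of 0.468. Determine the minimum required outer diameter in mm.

ω = 2π·1.53 = 9.613 rad/s, so T = P/ω = 7200×10³ / 9.613 = 749000 N·m.
For a hollow shaft with d_i/d_o = 0.468: τ_max = 16T/(π d_o³ (1−k⁴)), so d_o = [16T/(π τ_allow (1−k⁴))]^(1/3) = [16·749000/(π·1.24×10^8·0.9520)]^(1/3) = 0.3185 m.

319 mm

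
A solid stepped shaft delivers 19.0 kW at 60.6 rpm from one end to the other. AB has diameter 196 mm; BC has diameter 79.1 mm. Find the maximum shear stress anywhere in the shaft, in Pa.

ω = 2π·60.6/60 = 6.346 rad/s, so T = P/ω = 19.0×10³ / 6.346 = 2994 N·m.
Under the same torque, τ_max = 16T/(πd³) is largest where d is smallest — segment BC (d = 79.1 mm).
τ_max = 16·2994/(π·(0.0791)³) = 3.081×10^7 Pa.

3.08e7 Pa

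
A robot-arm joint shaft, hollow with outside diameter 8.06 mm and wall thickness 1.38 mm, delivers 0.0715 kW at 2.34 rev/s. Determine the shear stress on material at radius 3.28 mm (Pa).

4.74e7 Pa

ω = 2π·2.34 = 14.70 rad/s, so T = P/ω = 0.0715×10³ / 14.70 = 4.863 N·m.
J = π(d_o⁴ − d_i⁴)/32 = π(0.00806⁴ − 0.00530⁴)/32 = 3.369×10^-10 m⁴.
Shear stress varies linearly with radius: τ = T·r/J = 4.863 × 0.00328 / 3.369×10^-10 = 4.735×10^7 Pa.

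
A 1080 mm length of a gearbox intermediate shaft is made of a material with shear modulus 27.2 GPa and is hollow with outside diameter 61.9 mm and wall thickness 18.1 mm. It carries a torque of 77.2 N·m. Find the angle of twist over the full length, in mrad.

2.19 mrad

J = π(d_o⁴ − d_i⁴)/32 = π(0.0619⁴ − 0.0257⁴)/32 = 1.398×10^-6 m⁴.
θ = T·L/(G·J) = 77.20 × 1.08 / (27.2×10⁹ × 1.398×10^-6) = 2.192×10^-3 rad.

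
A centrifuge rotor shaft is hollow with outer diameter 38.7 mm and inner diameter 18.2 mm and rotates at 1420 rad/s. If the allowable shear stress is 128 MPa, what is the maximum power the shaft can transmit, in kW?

J = π(d_o⁴ − d_i⁴)/32 = π(0.0387⁴ − 0.0182⁴)/32 = 2.094×10^-7 m⁴.
T_max = τ_allow·J/r = 1.28×10^8 × 2.094×10^-7 / 0.0194 = 1385 N·m.
ω = 1420 rad/s, so P_max = T_max·ω = 1.967×10^6 W.

1970 kW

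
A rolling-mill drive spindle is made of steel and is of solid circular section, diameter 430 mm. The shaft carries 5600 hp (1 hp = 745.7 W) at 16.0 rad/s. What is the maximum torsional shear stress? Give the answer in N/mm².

ω = 16.0 rad/s, so T = P/ω = 5600×745.7 / 16.00 = 261000 N·m.
J = πd⁴/32 = π(0.430)⁴/32 = 3.356×10^-3 m⁴.
τ_max = T·r/J = 261000 × 0.215 / 3.356×10^-3 = 1.672×10^7 Pa.

16.7 N/mm²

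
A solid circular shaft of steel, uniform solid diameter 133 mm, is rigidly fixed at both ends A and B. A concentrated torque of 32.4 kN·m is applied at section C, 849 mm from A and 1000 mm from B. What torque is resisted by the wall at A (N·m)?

17500 N·m

With uniform GJ and both ends fixed, compatibility θ_AC = θ_CB gives T_A·a = T_B·b, together with T_A + T_B = T₀.
T_A = T₀·b/(a+b) = 32400·1000/1849 = 17520 N·m; T_B = 14880 N·m.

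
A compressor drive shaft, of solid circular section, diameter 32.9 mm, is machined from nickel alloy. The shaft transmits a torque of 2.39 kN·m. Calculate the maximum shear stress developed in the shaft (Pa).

J = πd⁴/32 = π(0.0329)⁴/32 = 1.150×10^-7 m⁴.
τ_max = T·r/J = 2390 × 0.0164 / 1.150×10^-7 = 3.418×10^8 Pa.

3.42e8 Pa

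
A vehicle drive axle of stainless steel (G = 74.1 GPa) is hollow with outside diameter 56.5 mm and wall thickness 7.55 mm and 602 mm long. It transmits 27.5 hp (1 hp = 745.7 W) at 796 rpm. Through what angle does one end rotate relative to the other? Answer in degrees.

0.161°

ω = 2π·796/60 = 83.36 rad/s, so T = P/ω = 27.5×745.7 / 83.36 = 246.0 N·m.
J = π(d_o⁴ − d_i⁴)/32 = π(0.0565⁴ − 0.0414⁴)/32 = 7.120×10^-7 m⁴.
θ = T·L/(G·J) = 246.0 × 0.602 / (74.1×10⁹ × 7.120×10^-7) = 2.807×10^-3 rad.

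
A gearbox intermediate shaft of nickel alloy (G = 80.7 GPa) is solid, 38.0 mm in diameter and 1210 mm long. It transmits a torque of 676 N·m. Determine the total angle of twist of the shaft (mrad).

49.5 mrad

J = πd⁴/32 = π(0.0380)⁴/32 = 2.047×10^-7 m⁴.
θ = T·L/(G·J) = 676.0 × 1.21 / (80.7×10⁹ × 2.047×10^-7) = 0.04951 rad.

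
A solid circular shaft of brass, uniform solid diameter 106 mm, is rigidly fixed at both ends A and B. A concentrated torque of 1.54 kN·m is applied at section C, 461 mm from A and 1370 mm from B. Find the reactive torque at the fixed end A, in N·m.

With uniform GJ and both ends fixed, compatibility θ_AC = θ_CB gives T_A·a = T_B·b, together with T_A + T_B = T₀.
T_A = T₀·b/(a+b) = 1540·1370/1831 = 1152 N·m; T_B = 387.7 N·m.

1150 N·m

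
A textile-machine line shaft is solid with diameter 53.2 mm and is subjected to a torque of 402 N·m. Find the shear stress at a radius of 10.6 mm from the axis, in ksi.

J = πd⁴/32 = π(0.0532)⁴/32 = 7.864×10^-7 m⁴.
Shear stress varies linearly with radius: τ = T·r/J = 402.0 × 0.0106 / 7.864×10^-7 = 5.419×10^6 Pa.

0.786 ksi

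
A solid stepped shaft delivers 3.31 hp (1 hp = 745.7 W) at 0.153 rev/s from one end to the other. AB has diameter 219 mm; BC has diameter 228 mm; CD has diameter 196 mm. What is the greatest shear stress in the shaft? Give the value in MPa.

ω = 2π·0.153 = 0.9613 rad/s, so T = P/ω = 3.31×745.7 / 0.9613 = 2568 N·m.
Under the same torque, τ_max = 16T/(πd³) is largest where d is smallest — segment CD (d = 196 mm).
τ_max = 16·2568/(π·(0.196)³) = 1.737×10^6 Pa.

1.74 MPa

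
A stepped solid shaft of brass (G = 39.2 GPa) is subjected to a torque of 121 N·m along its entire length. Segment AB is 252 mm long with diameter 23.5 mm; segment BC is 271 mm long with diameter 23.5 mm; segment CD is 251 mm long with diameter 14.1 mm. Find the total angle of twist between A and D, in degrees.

14.5°

J_AB = π(0.0235)⁴/32 = 2.99×10^-8 m⁴; J_BC = π(0.0235)⁴/32 = 2.99×10^-8 m⁴; J_CD = π(0.0141)⁴/32 = 3.88×10^-9 m⁴.
θ = (T/G)·Σ L_i/J_i = (121.0/39.2×10⁹)·(0.252/2.99×10^-8 + 0.271/2.99×10^-8 + 0.251/3.88×10^-9) = 0.2536 rad.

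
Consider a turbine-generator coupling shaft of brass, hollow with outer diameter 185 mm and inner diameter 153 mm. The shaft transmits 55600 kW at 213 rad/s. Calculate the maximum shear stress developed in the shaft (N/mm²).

ω = 213 rad/s, so T = P/ω = 55600×10³ / 213.0 = 261000 N·m.
J = π(d_o⁴ − d_i⁴)/32 = π(0.185⁴ − 0.153⁴)/32 = 6.120×10^-5 m⁴.
τ_max = T·r/J = 261000 × 0.0925 / 6.120×10^-5 = 3.945×10^8 Pa.

395 N/mm²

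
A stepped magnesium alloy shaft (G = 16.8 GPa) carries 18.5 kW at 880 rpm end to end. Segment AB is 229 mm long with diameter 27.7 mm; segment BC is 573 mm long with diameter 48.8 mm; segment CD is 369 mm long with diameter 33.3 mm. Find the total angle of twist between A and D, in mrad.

96.2 mrad

ω = 2π·880/60 = 92.15 rad/s, so T = P/ω = 18.5×10³ / 92.15 = 200.8 N·m.
J_AB = π(0.0277)⁴/32 = 5.78×10^-8 m⁴; J_BC = π(0.0488)⁴/32 = 5.57×10^-7 m⁴; J_CD = π(0.0333)⁴/32 = 1.21×10^-7 m⁴.
θ = (T/G)·Σ L_i/J_i = (200.8/16.8×10⁹)·(0.229/5.78×10^-8 + 0.573/5.57×10^-7 + 0.369/1.21×10^-7) = 0.09617 rad.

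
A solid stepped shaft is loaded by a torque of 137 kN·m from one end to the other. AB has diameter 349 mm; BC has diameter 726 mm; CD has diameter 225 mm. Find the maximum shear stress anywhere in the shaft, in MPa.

61.3 MPa

Under the same torque, τ_max = 16T/(πd³) is largest where d is smallest — segment CD (d = 225 mm).
τ_max = 16·137000/(π·(0.225)³) = 6.126×10^7 Pa.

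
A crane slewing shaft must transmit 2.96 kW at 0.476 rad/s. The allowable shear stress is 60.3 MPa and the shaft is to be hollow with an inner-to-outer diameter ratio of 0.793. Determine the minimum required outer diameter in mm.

95.4 mm

ω = 0.476 rad/s, so T = P/ω = 2.96×10³ / 0.4760 = 6218 N·m.
For a hollow shaft with d_i/d_o = 0.793: τ_max = 16T/(π d_o³ (1−k⁴)), so d_o = [16T/(π τ_allow (1−k⁴))]^(1/3) = [16·6218/(π·6.03×10^7·0.6045)]^(1/3) = 0.09542 m.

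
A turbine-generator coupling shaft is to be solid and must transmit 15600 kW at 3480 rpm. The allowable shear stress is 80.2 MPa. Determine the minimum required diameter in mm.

ω = 2π·3480/60 = 364.4 rad/s, so T = P/ω = 15600×10³ / 364.4 = 42810 N·m.
For a solid shaft τ_max = 16T/(πd³), so d = (16T/(π τ_allow))^(1/3) = (16·42810/(π·8.02×10^7))^(1/3) = 0.1396 m.

140 mm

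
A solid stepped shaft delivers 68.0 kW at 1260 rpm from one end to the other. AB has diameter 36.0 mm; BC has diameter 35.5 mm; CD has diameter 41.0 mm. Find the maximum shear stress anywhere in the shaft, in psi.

ω = 2π·1260/60 = 131.9 rad/s, so T = P/ω = 68.0×10³ / 131.9 = 515.4 N·m.
Under the same torque, τ_max = 16T/(πd³) is largest where d is smallest — segment BC (d = 35.5 mm).
τ_max = 16·515.4/(π·(0.0355)³) = 5.867×10^7 Pa.

8510 psi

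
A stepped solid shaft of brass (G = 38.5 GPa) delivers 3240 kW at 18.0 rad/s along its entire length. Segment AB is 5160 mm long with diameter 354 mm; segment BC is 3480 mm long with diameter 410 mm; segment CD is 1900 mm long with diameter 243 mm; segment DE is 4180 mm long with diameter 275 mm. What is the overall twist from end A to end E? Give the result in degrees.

4.71°

ω = 18.0 rad/s, so T = P/ω = 3240×10³ / 18.00 = 180000 N·m.
J_AB = π(0.354)⁴/32 = 1.54×10^-3 m⁴; J_BC = π(0.410)⁴/32 = 2.77×10^-3 m⁴; J_CD = π(0.243)⁴/32 = 3.42×10^-4 m⁴; J_DE = π(0.275)⁴/32 = 5.61×10^-4 m⁴.
θ = (T/G)·Σ L_i/J_i = (180000/38.5×10⁹)·(5.16/1.54×10^-3 + 3.48/2.77×10^-3 + 1.90/3.42×10^-4 + 4.18/5.61×10^-4) = 0.08227 rad.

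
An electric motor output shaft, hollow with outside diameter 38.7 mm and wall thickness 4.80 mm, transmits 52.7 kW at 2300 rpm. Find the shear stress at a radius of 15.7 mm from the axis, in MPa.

ω = 2π·2300/60 = 240.9 rad/s, so T = P/ω = 52.7×10³ / 240.9 = 218.8 N·m.
J = π(d_o⁴ − d_i⁴)/32 = π(0.0387⁴ − 0.0291⁴)/32 = 1.498×10^-7 m⁴.
Shear stress varies linearly with radius: τ = T·r/J = 218.8 × 0.0157 / 1.498×10^-7 = 2.293×10^7 Pa.

22.9 MPa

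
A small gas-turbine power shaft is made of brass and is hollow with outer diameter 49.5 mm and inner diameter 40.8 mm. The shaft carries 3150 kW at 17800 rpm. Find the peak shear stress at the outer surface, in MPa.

ω = 2π·17800/60 = 1864 rad/s, so T = P/ω = 3150×10³ / 1864 = 1690 N·m.
J = π(d_o⁴ − d_i⁴)/32 = π(0.0495⁴ − 0.0408⁴)/32 = 3.174×10^-7 m⁴.
τ_max = T·r/J = 1690 × 0.0248 / 3.174×10^-7 = 1.318×10^8 Pa.

132 MPa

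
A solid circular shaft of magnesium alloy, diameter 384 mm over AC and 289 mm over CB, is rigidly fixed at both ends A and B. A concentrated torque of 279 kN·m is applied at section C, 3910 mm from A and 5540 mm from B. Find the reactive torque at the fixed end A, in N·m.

Compatibility: T_A·a/J_AC = T_B·b/J_CB with T_A + T_B = T₀.
J_AC = 2.13×10^-3 m⁴, J_CB = 6.85×10^-4 m⁴, so T_A = T₀·(J_AC/a)/((J_AC/a)+(J_CB/b)) = 227500 N·m, T_B = 51510 N·m.

227000 N·m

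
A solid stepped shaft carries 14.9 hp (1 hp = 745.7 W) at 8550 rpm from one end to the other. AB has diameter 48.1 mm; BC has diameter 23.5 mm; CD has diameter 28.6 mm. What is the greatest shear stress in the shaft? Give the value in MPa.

ω = 2π·8550/60 = 895.4 rad/s, so T = P/ω = 14.9×745.7 / 895.4 = 12.41 N·m.
Under the same torque, τ_max = 16T/(πd³) is largest where d is smallest — segment BC (d = 23.5 mm).
τ_max = 16·12.41/(π·(0.0235)³) = 4.870×10^6 Pa.

4.87 MPa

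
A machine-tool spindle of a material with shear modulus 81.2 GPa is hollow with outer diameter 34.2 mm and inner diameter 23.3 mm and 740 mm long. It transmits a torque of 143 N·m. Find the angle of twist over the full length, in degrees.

J = π(d_o⁴ − d_i⁴)/32 = π(0.0342⁴ − 0.0233⁴)/32 = 1.054×10^-7 m⁴.
θ = T·L/(G·J) = 143.0 × 0.740 / (81.2×10⁹ × 1.054×10^-7) = 0.01237 rad.

0.709°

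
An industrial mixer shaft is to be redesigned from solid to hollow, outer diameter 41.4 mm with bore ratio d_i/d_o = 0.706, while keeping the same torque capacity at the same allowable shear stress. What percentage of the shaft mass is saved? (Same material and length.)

Equal τ_max and T ⇒ the solid shaft needs d_s³ = d_o³(1−k⁴), so d_s = 41.4·(1−0.706⁴)^(1/3) = 37.64 mm.
Area ratio A_h/A_s = d_o²(1−k²)/d_s² = (1−k²)/(1−k⁴)^(2/3) = 0.6068.
Mass saving = 1 − 0.6068 = 39.3 %.

39.3 %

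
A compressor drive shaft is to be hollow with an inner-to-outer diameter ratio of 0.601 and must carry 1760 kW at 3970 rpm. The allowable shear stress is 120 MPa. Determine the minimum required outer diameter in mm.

ω = 2π·3970/60 = 415.7 rad/s, so T = P/ω = 1760×10³ / 415.7 = 4233 N·m.
For a hollow shaft with d_i/d_o = 0.601: τ_max = 16T/(π d_o³ (1−k⁴)), so d_o = [16T/(π τ_allow (1−k⁴))]^(1/3) = [16·4233/(π·1.20×10^8·0.8695)]^(1/3) = 0.05912 m.

59.1 mm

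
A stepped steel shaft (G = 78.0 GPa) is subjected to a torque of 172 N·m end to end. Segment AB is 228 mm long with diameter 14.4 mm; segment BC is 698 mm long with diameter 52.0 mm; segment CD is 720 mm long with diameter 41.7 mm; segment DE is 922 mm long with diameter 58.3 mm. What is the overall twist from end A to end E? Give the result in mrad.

J_AB = π(0.0144)⁴/32 = 4.22×10^-9 m⁴; J_BC = π(0.0520)⁴/32 = 7.18×10^-7 m⁴; J_CD = π(0.0417)⁴/32 = 2.97×10^-7 m⁴; J_DE = π(0.0583)⁴/32 = 1.13×10^-6 m⁴.
θ = (T/G)·Σ L_i/J_i = (172.0/78.0×10⁹)·(0.228/4.22×10^-9 + 0.698/7.18×10^-7 + 0.720/2.97×10^-7 + 0.922/1.13×10^-6) = 0.1284 rad.

128 mrad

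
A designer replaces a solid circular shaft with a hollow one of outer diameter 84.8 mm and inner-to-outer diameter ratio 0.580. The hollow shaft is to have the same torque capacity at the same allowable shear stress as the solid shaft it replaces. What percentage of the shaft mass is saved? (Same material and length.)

Equal τ_max and T ⇒ the solid shaft needs d_s³ = d_o³(1−k⁴), so d_s = 84.8·(1−0.580⁴)^(1/3) = 81.47 mm.
Area ratio A_h/A_s = d_o²(1−k²)/d_s² = (1−k²)/(1−k⁴)^(2/3) = 0.7189.
Mass saving = 1 − 0.7189 = 28.1 %.

28.1 %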